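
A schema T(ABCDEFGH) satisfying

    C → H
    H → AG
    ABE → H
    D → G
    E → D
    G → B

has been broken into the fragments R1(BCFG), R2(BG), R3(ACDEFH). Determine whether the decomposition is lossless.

Yes

Chase test. Columns are ABCDEFGH; row i has aⱼ where attribute j ∈ Ri, else bᵢⱼ.
Initial tableau (one row per fragment):
  row 1: b11 a2 a3 b14 b15 a6 a7 b18
  row 2: b21 a2 b23 b24 b25 b26 a7 b28
  row 3: a1 b32 a3 a4 a5 a6 b37 a8
Rows 1 and 3 agree on C; apply C→H and equate their H entries.
Rows 1 and 3 agree on H; apply H→AG and equate their AG entries.
Rows 1 and 3 agree on G; apply G→B and equate their B entries.
Row 3 is now all distinguished symbols — the join is lossless.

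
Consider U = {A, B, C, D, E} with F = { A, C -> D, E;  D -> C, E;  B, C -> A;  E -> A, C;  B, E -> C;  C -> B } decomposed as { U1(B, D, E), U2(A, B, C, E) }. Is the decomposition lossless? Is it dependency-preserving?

lossless and dependency-preserving

Lossless test: (B, E)⁺ = {A, B, C, D, E}, which contains all of one fragment — lossless.
Dependency preservation: A, C → D, E; D → C, E are not contained in any single fragment, but the restricted closure of each left-hand side across the fragments still reaches the right-hand side; the remaining FDs each lie inside some fragment. All dependencies are preserved.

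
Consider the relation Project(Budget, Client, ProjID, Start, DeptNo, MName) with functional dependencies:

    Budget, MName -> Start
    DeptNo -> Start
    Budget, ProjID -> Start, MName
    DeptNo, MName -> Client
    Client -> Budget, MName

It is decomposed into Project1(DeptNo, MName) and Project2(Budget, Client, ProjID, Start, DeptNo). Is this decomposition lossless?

Common attributes: Project1 ∩ Project2 = {DeptNo}.
Closure of {DeptNo}: DeptNo → Start applies, adding Start. So (DeptNo)⁺ = {Start, DeptNo}.
The closure contains neither all of Project1 = {DeptNo, MName} nor all of Project2 = {Budget, Client, ProjID, Start, DeptNo}, so the common attributes are not a superkey of either fragment. The join is lossy.

No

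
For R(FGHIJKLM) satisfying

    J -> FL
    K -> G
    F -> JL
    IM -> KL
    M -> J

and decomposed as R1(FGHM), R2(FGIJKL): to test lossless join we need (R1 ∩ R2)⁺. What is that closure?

R1 ∩ R2 = {FG}.
F → JL applies, adding JL
Closure: {FGJL}.

FGJL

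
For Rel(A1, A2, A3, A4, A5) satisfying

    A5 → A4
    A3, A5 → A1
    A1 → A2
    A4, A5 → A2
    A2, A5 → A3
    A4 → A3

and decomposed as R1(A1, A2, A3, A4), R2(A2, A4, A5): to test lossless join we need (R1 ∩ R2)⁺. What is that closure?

R1 ∩ R2 = {A2, A4}.
A4 → A3 applies, adding A3
Closure: {A2, A3, A4}.

A2, A3, A4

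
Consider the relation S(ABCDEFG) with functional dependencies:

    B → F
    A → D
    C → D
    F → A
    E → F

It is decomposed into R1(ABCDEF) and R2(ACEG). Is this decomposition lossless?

Common attributes: R1 ∩ R2 = {ACE}.
Closure of {ACE}: A → D applies, adding D; E → F applies, adding F. So (ACE)⁺ = {ACDEF}.
The closure contains neither all of R1 = {ABCDEF} nor all of R2 = {ACEG}, so the common attributes are not a superkey of either fragment. The join is lossy.

No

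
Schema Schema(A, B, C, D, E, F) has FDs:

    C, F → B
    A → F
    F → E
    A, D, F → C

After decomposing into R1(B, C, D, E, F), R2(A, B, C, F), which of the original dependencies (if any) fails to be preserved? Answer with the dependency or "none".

A, D, F → C

Check A, D, F → C: no single fragment contains all of {A, C, D, F}, and the restricted closure of {A, D, F} across the fragments never reaches {C}.
C, F → B is preserved.
A → F is preserved.
F → E is preserved.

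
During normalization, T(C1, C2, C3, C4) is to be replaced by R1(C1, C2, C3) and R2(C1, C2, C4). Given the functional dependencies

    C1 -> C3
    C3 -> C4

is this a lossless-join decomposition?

Common attributes: R1 ∩ R2 = {C1, C2}.
Closure of {C1, C2}: C1 → C3 applies, adding C3; C3 → C4 applies, adding C4. So (C1, C2)⁺ = {C1, C2, C3, C4}.
This closure contains every attribute of R1, so R1 ∩ R2 → R1. The join is lossless.

Yes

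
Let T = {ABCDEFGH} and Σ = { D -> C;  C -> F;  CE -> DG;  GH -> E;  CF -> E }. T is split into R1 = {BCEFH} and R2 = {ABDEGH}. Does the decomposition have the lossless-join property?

No

Common attributes: R1 ∩ R2 = {BEH}.
No dependency enlarges {BEH}, so (BEH)⁺ = {BEH}.
The closure contains neither all of R1 = {BCEFH} nor all of R2 = {ABDEGH}, so the common attributes are not a superkey of either fragment. The join is lossy.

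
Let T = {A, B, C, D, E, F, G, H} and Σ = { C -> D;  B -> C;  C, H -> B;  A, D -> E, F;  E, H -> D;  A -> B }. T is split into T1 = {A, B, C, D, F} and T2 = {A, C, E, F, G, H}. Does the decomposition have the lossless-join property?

Common attributes: T1 ∩ T2 = {A, C, F}.
Closure of {A, C, F}: C → D applies, adding D; A, D → E, F applies, adding E; A → B applies, adding B. So (A, C, F)⁺ = {A, B, C, D, E, F}.
This closure contains every attribute of T1, so T1 ∩ T2 → T1. The join is lossless.

Yes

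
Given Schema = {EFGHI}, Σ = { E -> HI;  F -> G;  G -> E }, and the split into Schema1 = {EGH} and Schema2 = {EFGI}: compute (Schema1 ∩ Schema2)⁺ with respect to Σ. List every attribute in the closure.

EGHI

Schema1 ∩ Schema2 = {EG}.
E → HI applies, adding HI
Closure: {EGHI}.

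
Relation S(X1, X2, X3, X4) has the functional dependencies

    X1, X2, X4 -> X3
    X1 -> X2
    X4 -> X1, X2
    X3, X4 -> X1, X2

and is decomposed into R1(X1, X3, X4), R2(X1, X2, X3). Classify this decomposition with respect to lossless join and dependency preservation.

Lossless test: (X1, X3)⁺ = {X1, X2, X3}, which contains all of one fragment — lossless.
Dependency preservation: X1, X2, X4 → X3; X4 → X1, X2; X3, X4 → X1, X2 are not contained in any single fragment, but the restricted closure of each left-hand side across the fragments still reaches the right-hand side; the remaining FDs each lie inside some fragment. All dependencies are preserved.

lossless and dependency-preserving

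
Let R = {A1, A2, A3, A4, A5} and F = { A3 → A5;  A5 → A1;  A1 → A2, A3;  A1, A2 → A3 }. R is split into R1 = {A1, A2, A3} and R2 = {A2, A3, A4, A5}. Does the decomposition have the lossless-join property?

Yes

Common attributes: R1 ∩ R2 = {A2, A3}.
Closure of {A2, A3}: A3 → A5 applies, adding A5; A5 → A1 applies, adding A1. So (A2, A3)⁺ = {A1, A2, A3, A5}.
This closure contains every attribute of R1, so R1 ∩ R2 → R1. The join is lossless.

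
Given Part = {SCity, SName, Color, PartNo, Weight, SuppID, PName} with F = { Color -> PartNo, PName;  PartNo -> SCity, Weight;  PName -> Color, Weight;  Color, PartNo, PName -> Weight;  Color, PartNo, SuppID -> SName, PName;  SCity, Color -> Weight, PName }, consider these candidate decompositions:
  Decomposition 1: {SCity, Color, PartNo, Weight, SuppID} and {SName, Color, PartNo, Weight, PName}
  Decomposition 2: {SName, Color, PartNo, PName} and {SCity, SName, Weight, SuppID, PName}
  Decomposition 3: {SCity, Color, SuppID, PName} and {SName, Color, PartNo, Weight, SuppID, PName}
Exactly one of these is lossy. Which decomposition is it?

Decomposition 1

Decomposition 1: common = {Color, PartNo, Weight}, closure = {SCity, Color, PartNo, Weight, PName} → lossy.
Decomposition 2: common = {SName, PName}, closure = {SCity, SName, Color, PartNo, Weight, PName} → lossless.
Decomposition 3: common = {Color, SuppID, PName}, closure = {SCity, SName, Color, PartNo, Weight, SuppID, PName} → lossless.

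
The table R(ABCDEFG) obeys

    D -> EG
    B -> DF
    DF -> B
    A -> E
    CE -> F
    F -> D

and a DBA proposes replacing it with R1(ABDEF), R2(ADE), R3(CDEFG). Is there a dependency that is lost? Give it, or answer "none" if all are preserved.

D → EG lies within R3.
B → DF lies within R1.
DF → B lies within R1.
A → E lies within R1.
CE → F lies within R3.
F → D lies within R1.
Every dependency is enforceable on the fragments, so the decomposition is dependency-preserving.

none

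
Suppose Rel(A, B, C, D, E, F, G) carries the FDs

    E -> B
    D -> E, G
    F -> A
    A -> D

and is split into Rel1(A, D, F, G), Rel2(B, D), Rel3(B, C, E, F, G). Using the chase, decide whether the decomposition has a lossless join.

Chase test. Columns are A, B, C, D, E, F, G; row i has aⱼ where attribute j ∈ Reli, else bᵢⱼ.
Initial tableau (one row per fragment):
  row 1: a1 b12 b13 a4 b15 a6 a7
  row 2: b21 a2 b23 a4 b25 b26 b27
  row 3: b31 a2 a3 b34 a5 a6 a7
Rows 1 and 2 agree on D; apply D→E, G and equate their E, G entries.
Rows 1 and 3 agree on F; apply F→A and equate their A entries.
Rows 1 and 3 agree on A; apply A→D and equate their D entries.
Rows 1 and 2 agree on E; apply E→B and equate their B entries.
Rows 1 and 3 agree on D; apply D→E, G and equate their E, G entries.
Row 3 is now all distinguished symbols — the join is lossless.

Yes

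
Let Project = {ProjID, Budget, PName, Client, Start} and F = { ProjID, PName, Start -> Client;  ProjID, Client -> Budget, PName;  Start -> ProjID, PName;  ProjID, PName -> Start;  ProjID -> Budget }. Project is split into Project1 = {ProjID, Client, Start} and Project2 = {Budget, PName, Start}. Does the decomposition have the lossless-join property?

Common attributes: Project1 ∩ Project2 = {Start}.
Closure of {Start}: Start → ProjID, PName applies, adding ProjID, PName; ProjID → Budget applies, adding Budget; ProjID, PName, Start → Client applies, adding Client. So (Start)⁺ = {ProjID, Budget, PName, Client, Start}.
This closure contains every attribute of Project1, so Project1 ∩ Project2 → Project1. The join is lossless.

Yes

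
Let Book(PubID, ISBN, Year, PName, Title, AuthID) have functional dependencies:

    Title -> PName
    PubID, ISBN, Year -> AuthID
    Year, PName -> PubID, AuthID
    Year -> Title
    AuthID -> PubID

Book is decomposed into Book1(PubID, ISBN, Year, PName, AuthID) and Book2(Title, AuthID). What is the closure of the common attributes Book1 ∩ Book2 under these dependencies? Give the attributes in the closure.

PubID, AuthID

Book1 ∩ Book2 = {AuthID}.
AuthID → PubID applies, adding PubID
Closure: {PubID, AuthID}.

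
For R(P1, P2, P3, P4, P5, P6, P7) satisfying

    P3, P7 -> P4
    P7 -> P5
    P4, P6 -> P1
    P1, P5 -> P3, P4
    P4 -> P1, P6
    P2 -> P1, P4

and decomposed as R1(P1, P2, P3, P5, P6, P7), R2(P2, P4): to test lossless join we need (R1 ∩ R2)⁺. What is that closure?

P1, P2, P4, P6

R1 ∩ R2 = {P2}.
P2 → P1, P4 applies, adding P1, P4
P4 → P1, P6 applies, adding P6
Closure: {P1, P2, P4, P6}.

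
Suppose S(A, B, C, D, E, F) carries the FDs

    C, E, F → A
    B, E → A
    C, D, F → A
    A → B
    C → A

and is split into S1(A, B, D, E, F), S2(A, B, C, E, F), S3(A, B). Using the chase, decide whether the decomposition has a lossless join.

No

Chase test. Columns are A, B, C, D, E, F; row i has aⱼ where attribute j ∈ Si, else bᵢⱼ.
Initial tableau (one row per fragment):
  row 1: a1 a2 b13 a4 a5 a6
  row 2: a1 a2 a3 b24 a5 a6
  row 3: a1 a2 b33 b34 b35 b36
No row becomes fully distinguished — the join is lossy.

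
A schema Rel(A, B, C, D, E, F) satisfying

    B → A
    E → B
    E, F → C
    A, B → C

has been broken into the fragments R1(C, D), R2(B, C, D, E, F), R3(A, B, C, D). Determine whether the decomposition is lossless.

Yes

Chase test. Columns are A, B, C, D, E, F; row i has aⱼ where attribute j ∈ Ri, else bᵢⱼ.
Initial tableau (one row per fragment):
  row 1: b11 b12 a3 a4 b15 b16
  row 2: b21 a2 a3 a4 a5 a6
  row 3: a1 a2 a3 a4 b35 b36
Rows 2 and 3 agree on B; apply B→A and equate their A entries.
Row 2 is now all distinguished symbols — the join is lossless.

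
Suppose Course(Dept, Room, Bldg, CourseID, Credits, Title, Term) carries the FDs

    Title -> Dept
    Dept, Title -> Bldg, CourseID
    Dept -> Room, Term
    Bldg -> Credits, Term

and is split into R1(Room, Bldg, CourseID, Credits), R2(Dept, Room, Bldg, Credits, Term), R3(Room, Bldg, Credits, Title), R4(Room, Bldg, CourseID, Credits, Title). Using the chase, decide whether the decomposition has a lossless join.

Chase test. Columns are Dept, Room, Bldg, CourseID, Credits, Title, Term; row i has aⱼ where attribute j ∈ Ri, else bᵢⱼ.
Initial tableau (one row per fragment):
  row 1: b11 a2 a3 a4 a5 b16 b17
  row 2: a1 a2 a3 b24 a5 b26 a7
  row 3: b31 a2 a3 b34 a5 a6 b37
  row 4: b41 a2 a3 a4 a5 a6 b47
Rows 3 and 4 agree on Title; apply Title→Dept and equate their Dept entries.
Rows 3 and 4 agree on Dept, Title; apply Dept, Title→Bldg, CourseID and equate their Bldg, CourseID entries.
Rows 3 and 4 agree on Dept; apply Dept→Room, Term and equate their Room, Term entries.
Rows 1 and 2 agree on Bldg; apply Bldg→Credits, Term and equate their Credits, Term entries.
Rows 1 and 3 agree on Bldg; apply Bldg→Credits, Term and equate their Credits, Term entries.
No row becomes fully distinguished — the join is lossy.

No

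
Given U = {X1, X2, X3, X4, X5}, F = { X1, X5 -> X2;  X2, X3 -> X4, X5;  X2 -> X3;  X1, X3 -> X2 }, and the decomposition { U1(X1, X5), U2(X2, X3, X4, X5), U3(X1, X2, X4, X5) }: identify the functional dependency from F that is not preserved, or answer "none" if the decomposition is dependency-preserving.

Check X1, X3 → X2: no single fragment contains all of {X1, X2, X3}, and the restricted closure of {X1, X3} across the fragments never reaches {X2}.
X1, X5 → X2 is preserved.
X2, X3 → X4, X5 is preserved.
X2 → X3 is preserved.

X1, X3 -> X2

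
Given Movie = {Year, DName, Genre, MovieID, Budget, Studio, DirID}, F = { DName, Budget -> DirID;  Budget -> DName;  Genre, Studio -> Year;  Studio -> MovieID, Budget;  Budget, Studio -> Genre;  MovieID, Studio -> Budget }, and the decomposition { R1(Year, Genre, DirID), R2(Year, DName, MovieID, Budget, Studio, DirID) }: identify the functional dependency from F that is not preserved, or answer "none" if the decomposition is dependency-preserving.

Budget, Studio -> Genre

Check Budget, Studio → Genre: no single fragment contains all of {Genre, Budget, Studio}, and the restricted closure of {Budget, Studio} across the fragments never reaches {Genre}.
DName, Budget → DirID is preserved.
Budget → DName is preserved.
Genre, Studio → Year is preserved.
Studio → MovieID, Budget is preserved.
MovieID, Studio → Budget is preserved.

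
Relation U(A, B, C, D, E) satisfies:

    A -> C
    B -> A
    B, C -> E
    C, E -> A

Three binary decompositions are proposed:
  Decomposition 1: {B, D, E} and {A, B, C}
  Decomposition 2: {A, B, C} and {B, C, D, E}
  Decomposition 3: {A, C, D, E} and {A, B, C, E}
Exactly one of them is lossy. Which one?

Decomposition 3

Decomposition 1: common = {B}, closure = {A, B, C, E} → lossless.
Decomposition 2: common = {B, C}, closure = {A, B, C, E} → lossless.
Decomposition 3: common = {A, C, E}, closure = {A, C, E} → lossy.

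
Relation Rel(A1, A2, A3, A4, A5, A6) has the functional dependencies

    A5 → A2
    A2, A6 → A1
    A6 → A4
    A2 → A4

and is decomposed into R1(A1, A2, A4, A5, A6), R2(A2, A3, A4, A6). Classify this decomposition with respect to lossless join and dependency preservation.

Lossless test: (A2, A4, A6)⁺ = {A1, A2, A4, A6}, which is a superkey of neither fragment — lossy.
Dependency preservation: every FD's attributes lie within a single fragment, so each can be enforced locally — preserved.

lossy but dependency-preserving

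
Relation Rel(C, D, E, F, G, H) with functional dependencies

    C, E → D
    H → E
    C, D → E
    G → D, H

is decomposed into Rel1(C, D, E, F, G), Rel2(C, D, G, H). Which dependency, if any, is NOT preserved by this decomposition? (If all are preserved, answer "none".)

H → E

Check H → E: no single fragment contains all of {E, H}, and the restricted closure of {H} across the fragments never reaches {E}.
C, E → D is preserved.
C, D → E is preserved.
G → D, H is preserved.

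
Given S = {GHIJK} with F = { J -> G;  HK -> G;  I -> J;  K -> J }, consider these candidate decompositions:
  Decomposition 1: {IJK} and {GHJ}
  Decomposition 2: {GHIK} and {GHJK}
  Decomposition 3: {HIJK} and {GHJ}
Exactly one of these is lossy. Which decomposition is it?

Decomposition 1: common = {J}, closure = {GJ} → lossy.
Decomposition 2: common = {GHK}, closure = {GHJK} → lossless.
Decomposition 3: common = {HJ}, closure = {GHJ} → lossless.

Decomposition 1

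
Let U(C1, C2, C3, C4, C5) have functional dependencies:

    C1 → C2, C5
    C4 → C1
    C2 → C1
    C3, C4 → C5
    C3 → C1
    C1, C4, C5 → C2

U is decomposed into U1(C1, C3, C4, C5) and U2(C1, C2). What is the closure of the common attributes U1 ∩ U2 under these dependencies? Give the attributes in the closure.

C1, C2, C5

U1 ∩ U2 = {C1}.
C1 → C2, C5 applies, adding C2, C5
Closure: {C1, C2, C5}.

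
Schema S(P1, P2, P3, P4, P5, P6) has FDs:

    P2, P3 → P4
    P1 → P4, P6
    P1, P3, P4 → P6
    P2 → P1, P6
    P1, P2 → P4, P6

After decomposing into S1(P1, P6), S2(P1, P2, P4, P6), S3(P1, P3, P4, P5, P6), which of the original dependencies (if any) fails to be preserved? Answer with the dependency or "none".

none

P2, P3 → P4: restricted closure across fragments reaches P4.
P1 → P4, P6 lies within S2.
P1, P3, P4 → P6 lies within S3.
P2 → P1, P6 lies within S2.
P1, P2 → P4, P6 lies within S2.
Every dependency is enforceable on the fragments, so the decomposition is dependency-preserving.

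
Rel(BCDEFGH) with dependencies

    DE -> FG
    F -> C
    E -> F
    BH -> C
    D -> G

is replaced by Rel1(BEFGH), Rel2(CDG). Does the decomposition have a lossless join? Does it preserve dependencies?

lossy and not dependency-preserving

Lossless test: (G)⁺ = {G}, which is a superkey of neither fragment — lossy.
Dependency preservation: the restricted closure of {F} across the fragments never reaches {C}, so F → C cannot be enforced without a join — not preserved.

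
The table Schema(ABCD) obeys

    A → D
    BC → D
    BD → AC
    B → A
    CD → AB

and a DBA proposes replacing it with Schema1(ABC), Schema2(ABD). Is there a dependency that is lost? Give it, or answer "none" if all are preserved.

Check CD → AB: no single fragment contains all of {ABCD}, and the restricted closure of {CD} across the fragments never reaches {AB}.
A → D is preserved.
BC → D is preserved.
BD → AC is preserved.
B → A is preserved.

CD → AB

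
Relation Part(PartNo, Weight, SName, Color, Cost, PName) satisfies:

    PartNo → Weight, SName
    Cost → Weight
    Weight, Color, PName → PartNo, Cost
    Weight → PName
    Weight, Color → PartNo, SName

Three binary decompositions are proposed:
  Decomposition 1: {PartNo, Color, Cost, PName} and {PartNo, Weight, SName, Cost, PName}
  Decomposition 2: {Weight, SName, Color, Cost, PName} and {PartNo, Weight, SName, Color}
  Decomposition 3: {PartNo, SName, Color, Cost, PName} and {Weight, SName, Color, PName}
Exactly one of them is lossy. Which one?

Decomposition 1: common = {PartNo, Cost, PName}, closure = {PartNo, Weight, SName, Cost, PName} → lossless.
Decomposition 2: common = {Weight, SName, Color}, closure = {PartNo, Weight, SName, Color, Cost, PName} → lossless.
Decomposition 3: common = {SName, Color, PName}, closure = {SName, Color, PName} → lossy.

Decomposition 3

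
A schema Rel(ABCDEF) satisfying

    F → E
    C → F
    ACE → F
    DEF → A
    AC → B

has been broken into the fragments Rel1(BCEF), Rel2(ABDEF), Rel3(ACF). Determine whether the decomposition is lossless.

Chase test. Columns are ABCDEF; row i has aⱼ where attribute j ∈ Reli, else bᵢⱼ.
Initial tableau (one row per fragment):
  row 1: b11 a2 a3 b14 a5 a6
  row 2: a1 a2 b23 a4 a5 a6
  row 3: a1 b32 a3 b34 b35 a6
Rows 1 and 3 agree on F; apply F→E and equate their E entries.
No row becomes fully distinguished — the join is lossy.

No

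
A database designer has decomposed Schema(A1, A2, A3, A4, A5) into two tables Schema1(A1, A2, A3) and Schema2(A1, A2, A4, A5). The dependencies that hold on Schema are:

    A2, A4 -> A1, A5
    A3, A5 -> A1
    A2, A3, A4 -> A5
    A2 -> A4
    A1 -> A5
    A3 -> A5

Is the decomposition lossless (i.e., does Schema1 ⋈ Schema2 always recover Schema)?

Yes

Common attributes: Schema1 ∩ Schema2 = {A1, A2}.
Closure of {A1, A2}: A2 → A4 applies, adding A4; A1 → A5 applies, adding A5. So (A1, A2)⁺ = {A1, A2, A4, A5}.
This closure contains every attribute of Schema2, so Schema1 ∩ Schema2 → Schema2. The join is lossless.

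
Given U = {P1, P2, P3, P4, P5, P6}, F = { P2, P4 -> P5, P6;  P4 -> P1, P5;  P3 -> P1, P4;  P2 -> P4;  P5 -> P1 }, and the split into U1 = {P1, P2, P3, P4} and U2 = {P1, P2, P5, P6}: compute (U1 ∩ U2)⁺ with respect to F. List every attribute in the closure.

U1 ∩ U2 = {P1, P2}.
P2 → P4 applies, adding P4
P2, P4 → P5, P6 applies, adding P5, P6
Closure: {P1, P2, P4, P5, P6}.

P1, P2, P4, P5, P6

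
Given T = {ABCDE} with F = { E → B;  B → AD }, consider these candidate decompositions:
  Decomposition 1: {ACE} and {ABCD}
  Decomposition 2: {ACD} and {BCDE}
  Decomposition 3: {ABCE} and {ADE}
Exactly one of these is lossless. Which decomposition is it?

Decomposition 3

Decomposition 1: common = {AC}, closure = {AC} → lossy.
Decomposition 2: common = {CD}, closure = {CD} → lossy.
Decomposition 3: common = {AE}, closure = {ABDE} → lossless.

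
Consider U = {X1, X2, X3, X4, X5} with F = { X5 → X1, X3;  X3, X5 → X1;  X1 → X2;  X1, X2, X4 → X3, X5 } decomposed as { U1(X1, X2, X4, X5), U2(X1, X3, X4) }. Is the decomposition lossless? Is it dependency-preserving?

Lossless test: (X1, X4)⁺ = {X1, X2, X3, X4, X5}, which contains all of one fragment — lossless.
Dependency preservation: the restricted closure of {X5} across the fragments never reaches {X1, X3}, so X5 → X1, X3 cannot be enforced without a join — not preserved.

lossless but not dependency-preserving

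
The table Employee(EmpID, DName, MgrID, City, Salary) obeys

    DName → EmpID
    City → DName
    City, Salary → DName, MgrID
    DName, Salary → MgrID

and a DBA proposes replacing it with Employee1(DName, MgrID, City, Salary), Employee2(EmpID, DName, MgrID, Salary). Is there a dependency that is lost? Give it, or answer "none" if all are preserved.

DName → EmpID lies within Employee2.
City → DName lies within Employee1.
City, Salary → DName, MgrID lies within Employee1.
DName, Salary → MgrID lies within Employee1.
Every dependency is enforceable on the fragments, so the decomposition is dependency-preserving.

none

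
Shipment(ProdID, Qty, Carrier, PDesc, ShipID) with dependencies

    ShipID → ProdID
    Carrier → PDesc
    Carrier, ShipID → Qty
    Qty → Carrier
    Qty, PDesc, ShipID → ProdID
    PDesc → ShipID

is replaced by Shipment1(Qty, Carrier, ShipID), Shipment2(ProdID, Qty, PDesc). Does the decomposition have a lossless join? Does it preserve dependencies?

Lossless test: (Qty)⁺ = {ProdID, Qty, Carrier, PDesc, ShipID}, which contains all of one fragment — lossless.
Dependency preservation: the restricted closure of {ShipID} across the fragments never reaches {ProdID}, so ShipID → ProdID cannot be enforced without a join — not preserved.

lossless but not dependency-preserving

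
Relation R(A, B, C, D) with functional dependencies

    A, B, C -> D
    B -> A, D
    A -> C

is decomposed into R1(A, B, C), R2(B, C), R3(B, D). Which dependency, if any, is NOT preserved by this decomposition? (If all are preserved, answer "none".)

A, B, C → D: restricted closure across fragments reaches D.
B → A, D: restricted closure across fragments reaches A, D.
A → C lies within R1.
Every dependency is enforceable on the fragments, so the decomposition is dependency-preserving.

none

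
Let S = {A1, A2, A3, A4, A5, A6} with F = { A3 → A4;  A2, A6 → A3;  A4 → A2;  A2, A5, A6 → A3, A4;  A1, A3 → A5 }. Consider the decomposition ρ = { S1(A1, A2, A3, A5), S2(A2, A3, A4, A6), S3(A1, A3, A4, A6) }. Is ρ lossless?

Chase test. Columns are A1, A2, A3, A4, A5, A6; row i has aⱼ where attribute j ∈ Si, else bᵢⱼ.
Initial tableau (one row per fragment):
  row 1: a1 a2 a3 b14 a5 b16
  row 2: b21 a2 a3 a4 b25 a6
  row 3: a1 b32 a3 a4 b35 a6
Rows 1 and 2 agree on A3; apply A3→A4 and equate their A4 entries.
Rows 1 and 3 agree on A4; apply A4→A2 and equate their A2 entries.
Rows 1 and 3 agree on A1, A3; apply A1, A3→A5 and equate their A5 entries.
Row 3 is now all distinguished symbols — the join is lossless.

Yes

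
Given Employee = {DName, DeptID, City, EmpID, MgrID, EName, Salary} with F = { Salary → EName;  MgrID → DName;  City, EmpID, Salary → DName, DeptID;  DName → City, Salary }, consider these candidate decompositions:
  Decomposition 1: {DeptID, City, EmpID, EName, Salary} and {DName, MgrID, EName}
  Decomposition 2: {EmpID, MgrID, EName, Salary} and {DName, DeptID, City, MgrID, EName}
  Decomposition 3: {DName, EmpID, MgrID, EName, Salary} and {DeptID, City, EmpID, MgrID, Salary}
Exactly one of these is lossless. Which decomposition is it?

Decomposition 1: common = {EName}, closure = {EName} → lossy.
Decomposition 2: common = {MgrID, EName}, closure = {DName, City, MgrID, EName, Salary} → lossy.
Decomposition 3: common = {EmpID, MgrID, Salary}, closure = {DName, DeptID, City, EmpID, MgrID, EName, Salary} → lossless.

Decomposition 3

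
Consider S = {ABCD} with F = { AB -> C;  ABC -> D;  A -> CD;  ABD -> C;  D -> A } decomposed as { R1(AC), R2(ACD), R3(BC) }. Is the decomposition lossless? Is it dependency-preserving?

lossy but dependency-preserving

Lossless test (chase): Rows 1 and 2 agree on A; apply A→CD and equate their CD entries. No row becomes fully distinguished — the join is lossy.
Dependency preservation: AB → C; ABC → D; ABD → C are not contained in any single fragment, but the restricted closure of each left-hand side across the fragments still reaches the right-hand side; the remaining FDs each lie inside some fragment. All dependencies are preserved.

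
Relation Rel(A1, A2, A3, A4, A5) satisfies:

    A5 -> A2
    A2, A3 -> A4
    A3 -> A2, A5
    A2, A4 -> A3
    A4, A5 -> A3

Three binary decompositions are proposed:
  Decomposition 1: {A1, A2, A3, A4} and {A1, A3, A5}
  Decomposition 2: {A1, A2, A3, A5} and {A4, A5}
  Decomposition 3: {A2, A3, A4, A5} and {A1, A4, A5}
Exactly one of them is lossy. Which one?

Decomposition 1: common = {A1, A3}, closure = {A1, A2, A3, A4, A5} → lossless.
Decomposition 2: common = {A5}, closure = {A2, A5} → lossy.
Decomposition 3: common = {A4, A5}, closure = {A2, A3, A4, A5} → lossless.

Decomposition 2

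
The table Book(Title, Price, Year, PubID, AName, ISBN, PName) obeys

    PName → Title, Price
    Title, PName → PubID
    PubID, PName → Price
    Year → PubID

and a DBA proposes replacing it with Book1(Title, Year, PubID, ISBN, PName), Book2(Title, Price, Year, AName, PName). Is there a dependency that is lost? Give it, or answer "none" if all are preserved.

none

PName → Title, Price lies within Book2.
Title, PName → PubID lies within Book1.
PubID, PName → Price: restricted closure across fragments reaches Price.
Year → PubID lies within Book1.
Every dependency is enforceable on the fragments, so the decomposition is dependency-preserving.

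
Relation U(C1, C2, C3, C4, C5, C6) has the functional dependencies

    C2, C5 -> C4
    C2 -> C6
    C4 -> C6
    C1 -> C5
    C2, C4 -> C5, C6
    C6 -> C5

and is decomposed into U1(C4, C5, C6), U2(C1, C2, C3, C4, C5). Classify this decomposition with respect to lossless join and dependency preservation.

lossless and dependency-preserving

Lossless test: (C4, C5)⁺ = {C4, C5, C6}, which contains all of one fragment — lossless.
Dependency preservation: C2 → C6; C2, C4 → C5, C6 are not contained in any single fragment, but the restricted closure of each left-hand side across the fragments still reaches the right-hand side; the remaining FDs each lie inside some fragment. All dependencies are preserved.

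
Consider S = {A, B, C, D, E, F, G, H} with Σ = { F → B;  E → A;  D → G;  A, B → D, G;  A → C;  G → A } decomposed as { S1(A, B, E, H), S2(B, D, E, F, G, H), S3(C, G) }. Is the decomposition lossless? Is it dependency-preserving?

lossless but not dependency-preserving

Lossless test (chase): Rows 1 and 2 agree on E; apply E→A and equate their A entries. Rows 1 and 2 agree on A, B; apply A, B→D, G and equate their D, G entries. Rows 1 and 2 agree on A; apply A→C and equate their C entries. Rows 1 and 3 agree on G; apply G→A and equate their A entries. Rows 1 and 3 agree on A; apply A→C and equate their C entries. Row 2 is now all distinguished symbols — the join is lossless.
Dependency preservation: the restricted closure of {A, B} across the fragments never reaches {D, G}, so A, B → D, G cannot be enforced without a join — not preserved.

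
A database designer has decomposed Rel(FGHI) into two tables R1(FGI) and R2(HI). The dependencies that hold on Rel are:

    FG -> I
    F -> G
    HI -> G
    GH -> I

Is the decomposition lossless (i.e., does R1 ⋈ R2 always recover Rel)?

No

Common attributes: R1 ∩ R2 = {I}.
No dependency enlarges {I}, so (I)⁺ = {I}.
The closure contains neither all of R1 = {FGI} nor all of R2 = {HI}, so the common attributes are not a superkey of either fragment. The join is lossy.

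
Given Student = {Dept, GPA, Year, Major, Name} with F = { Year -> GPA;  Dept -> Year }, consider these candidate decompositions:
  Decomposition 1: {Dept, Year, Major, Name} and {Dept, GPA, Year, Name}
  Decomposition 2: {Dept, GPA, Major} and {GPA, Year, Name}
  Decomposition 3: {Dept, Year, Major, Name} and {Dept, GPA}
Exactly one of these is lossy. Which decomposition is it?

Decomposition 2

Decomposition 1: common = {Dept, Year, Name}, closure = {Dept, GPA, Year, Name} → lossless.
Decomposition 2: common = {GPA}, closure = {GPA} → lossy.
Decomposition 3: common = {Dept}, closure = {Dept, GPA, Year} → lossless.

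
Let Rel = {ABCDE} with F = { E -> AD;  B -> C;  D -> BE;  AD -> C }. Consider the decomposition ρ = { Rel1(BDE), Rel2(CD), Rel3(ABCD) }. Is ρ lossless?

Yes

Chase test. Columns are ABCDE; row i has aⱼ where attribute j ∈ Reli, else bᵢⱼ.
Initial tableau (one row per fragment):
  row 1: b11 a2 b13 a4 a5
  row 2: b21 b22 a3 a4 b25
  row 3: a1 a2 a3 a4 b35
Rows 1 and 3 agree on B; apply B→C and equate their C entries.
Rows 1 and 2 agree on D; apply D→BE and equate their BE entries.
Rows 1 and 3 agree on D; apply D→BE and equate their BE entries.
Rows 1 and 2 agree on E; apply E→AD and equate their AD entries.
Rows 1 and 3 agree on E; apply E→AD and equate their AD entries.
Row 1 is now all distinguished symbols — the join is lossless.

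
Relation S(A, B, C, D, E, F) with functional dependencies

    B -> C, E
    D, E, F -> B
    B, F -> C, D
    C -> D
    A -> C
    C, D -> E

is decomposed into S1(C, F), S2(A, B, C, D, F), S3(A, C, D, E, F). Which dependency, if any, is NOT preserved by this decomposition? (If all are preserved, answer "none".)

B → C, E: restricted closure across fragments reaches C, E.
D, E, F → B: restricted closure across fragments reaches B.
B, F → C, D lies within S2.
C → D lies within S2.
A → C lies within S2.
C, D → E lies within S3.
Every dependency is enforceable on the fragments, so the decomposition is dependency-preserving.

none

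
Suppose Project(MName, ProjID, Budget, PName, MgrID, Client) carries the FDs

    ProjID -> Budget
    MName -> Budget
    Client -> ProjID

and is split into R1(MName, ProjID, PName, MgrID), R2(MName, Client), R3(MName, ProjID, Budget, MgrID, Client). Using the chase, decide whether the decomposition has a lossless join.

No

Chase test. Columns are MName, ProjID, Budget, PName, MgrID, Client; row i has aⱼ where attribute j ∈ Ri, else bᵢⱼ.
Initial tableau (one row per fragment):
  row 1: a1 a2 b13 a4 a5 b16
  row 2: a1 b22 b23 b24 b25 a6
  row 3: a1 a2 a3 b34 a5 a6
Rows 1 and 3 agree on ProjID; apply ProjID→Budget and equate their Budget entries.
Rows 1 and 2 agree on MName; apply MName→Budget and equate their Budget entries.
Rows 2 and 3 agree on Client; apply Client→ProjID and equate their ProjID entries.
No row becomes fully distinguished — the join is lossy.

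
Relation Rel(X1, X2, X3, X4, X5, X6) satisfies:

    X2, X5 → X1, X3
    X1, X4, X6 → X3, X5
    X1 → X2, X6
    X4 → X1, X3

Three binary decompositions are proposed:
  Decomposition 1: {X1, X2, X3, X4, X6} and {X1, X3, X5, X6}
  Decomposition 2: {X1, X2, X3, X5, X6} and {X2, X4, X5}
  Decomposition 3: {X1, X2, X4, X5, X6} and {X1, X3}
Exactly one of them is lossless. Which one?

Decomposition 2

Decomposition 1: common = {X1, X3, X6}, closure = {X1, X2, X3, X6} → lossy.
Decomposition 2: common = {X2, X5}, closure = {X1, X2, X3, X5, X6} → lossless.
Decomposition 3: common = {X1}, closure = {X1, X2, X6} → lossy.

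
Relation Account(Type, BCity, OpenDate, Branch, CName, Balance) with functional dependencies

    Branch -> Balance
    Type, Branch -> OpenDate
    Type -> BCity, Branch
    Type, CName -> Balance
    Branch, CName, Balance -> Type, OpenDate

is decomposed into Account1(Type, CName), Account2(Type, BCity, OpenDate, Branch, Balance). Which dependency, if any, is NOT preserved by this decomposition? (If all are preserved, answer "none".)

Check Branch, CName, Balance → Type, OpenDate: no single fragment contains all of {Type, OpenDate, Branch, CName, Balance}, and the restricted closure of {Branch, CName, Balance} across the fragments never reaches {Type, OpenDate}.
Branch → Balance is preserved.
Type, Branch → OpenDate is preserved.
Type → BCity, Branch is preserved.
Type, CName → Balance is preserved.

Branch, CName, Balance -> Type, OpenDate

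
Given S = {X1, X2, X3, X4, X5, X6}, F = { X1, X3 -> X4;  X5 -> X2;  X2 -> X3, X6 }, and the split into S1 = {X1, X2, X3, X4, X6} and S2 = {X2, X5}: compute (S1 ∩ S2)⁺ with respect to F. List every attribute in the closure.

S1 ∩ S2 = {X2}.
X2 → X3, X6 applies, adding X3, X6
Closure: {X2, X3, X6}.

X2, X3, X6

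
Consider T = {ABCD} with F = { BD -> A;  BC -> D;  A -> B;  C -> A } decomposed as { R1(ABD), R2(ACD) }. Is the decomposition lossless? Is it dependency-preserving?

lossless and dependency-preserving

Lossless test: (AD)⁺ = {ABD}, which contains all of one fragment — lossless.
Dependency preservation: BC → D is not contained in any single fragment, but the restricted closure of its left-hand side across the fragments still reaches the right-hand side; the remaining FDs each lie inside some fragment. All dependencies are preserved.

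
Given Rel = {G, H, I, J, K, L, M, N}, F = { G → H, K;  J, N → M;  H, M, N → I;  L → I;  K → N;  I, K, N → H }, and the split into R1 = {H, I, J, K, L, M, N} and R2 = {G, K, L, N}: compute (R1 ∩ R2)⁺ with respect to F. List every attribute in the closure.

H, I, K, L, N

R1 ∩ R2 = {K, L, N}.
L → I applies, adding I
I, K, N → H applies, adding H
Closure: {H, I, K, L, N}.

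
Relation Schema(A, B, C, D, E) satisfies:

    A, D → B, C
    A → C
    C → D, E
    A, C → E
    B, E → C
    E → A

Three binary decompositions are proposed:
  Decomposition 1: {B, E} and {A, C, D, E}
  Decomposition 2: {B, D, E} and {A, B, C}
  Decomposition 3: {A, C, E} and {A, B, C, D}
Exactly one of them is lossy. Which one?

Decomposition 1: common = {E}, closure = {A, B, C, D, E} → lossless.
Decomposition 2: common = {B}, closure = {B} → lossy.
Decomposition 3: common = {A, C}, closure = {A, B, C, D, E} → lossless.

Decomposition 2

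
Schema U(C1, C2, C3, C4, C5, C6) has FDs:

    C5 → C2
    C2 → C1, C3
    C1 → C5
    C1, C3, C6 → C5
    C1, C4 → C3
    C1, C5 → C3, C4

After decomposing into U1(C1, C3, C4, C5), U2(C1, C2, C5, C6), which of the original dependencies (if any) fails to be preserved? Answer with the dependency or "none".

none

C5 → C2 lies within U2.
C2 → C1, C3: restricted closure across fragments reaches C1, C3.
C1 → C5 lies within U1.
C1, C3, C6 → C5: restricted closure across fragments reaches C5.
C1, C4 → C3 lies within U1.
C1, C5 → C3, C4 lies within U1.
Every dependency is enforceable on the fragments, so the decomposition is dependency-preserving.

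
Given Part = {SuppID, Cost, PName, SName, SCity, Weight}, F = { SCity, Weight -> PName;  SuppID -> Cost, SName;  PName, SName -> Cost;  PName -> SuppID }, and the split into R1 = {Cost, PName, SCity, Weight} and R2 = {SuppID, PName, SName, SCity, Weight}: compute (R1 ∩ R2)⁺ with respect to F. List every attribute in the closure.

R1 ∩ R2 = {PName, SCity, Weight}.
PName → SuppID applies, adding SuppID
SuppID → Cost, SName applies, adding Cost, SName
Closure: {SuppID, Cost, PName, SName, SCity, Weight}.

SuppID, Cost, PName, SName, SCity, Weight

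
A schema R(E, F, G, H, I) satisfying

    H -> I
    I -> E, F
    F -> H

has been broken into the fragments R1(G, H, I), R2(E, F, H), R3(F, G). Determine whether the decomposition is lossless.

Yes

Chase test. Columns are E, F, G, H, I; row i has aⱼ where attribute j ∈ Ri, else bᵢⱼ.
Initial tableau (one row per fragment):
  row 1: b11 b12 a3 a4 a5
  row 2: a1 a2 b23 a4 b25
  row 3: b31 a2 a3 b34 b35
Rows 1 and 2 agree on H; apply H→I and equate their I entries.
Rows 1 and 2 agree on I; apply I→E, F and equate their E, F entries.
Rows 1 and 3 agree on F; apply F→H and equate their H entries.
Rows 1 and 3 agree on H; apply H→I and equate their I entries.
Rows 1 and 3 agree on I; apply I→E, F and equate their E, F entries.
Row 1 is now all distinguished symbols — the join is lossless.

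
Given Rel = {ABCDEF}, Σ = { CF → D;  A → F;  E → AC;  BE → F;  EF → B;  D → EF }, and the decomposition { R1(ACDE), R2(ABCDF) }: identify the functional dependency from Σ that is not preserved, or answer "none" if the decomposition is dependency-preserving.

CF → D lies within R2.
A → F lies within R2.
E → AC lies within R1.
BE → F: restricted closure across fragments reaches F.
EF → B: restricted closure across fragments reaches B.
D → EF: restricted closure across fragments reaches EF.
Every dependency is enforceable on the fragments, so the decomposition is dependency-preserving.

none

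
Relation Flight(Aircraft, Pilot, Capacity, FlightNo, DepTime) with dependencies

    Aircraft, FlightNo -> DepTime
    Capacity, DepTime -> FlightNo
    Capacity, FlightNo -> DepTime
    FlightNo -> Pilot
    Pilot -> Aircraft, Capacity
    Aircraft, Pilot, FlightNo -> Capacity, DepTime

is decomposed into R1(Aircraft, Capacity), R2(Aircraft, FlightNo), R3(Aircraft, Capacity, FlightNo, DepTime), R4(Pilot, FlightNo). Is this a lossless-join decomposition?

Chase test. Columns are Aircraft, Pilot, Capacity, FlightNo, DepTime; row i has aⱼ where attribute j ∈ Ri, else bᵢⱼ.
Initial tableau (one row per fragment):
  row 1: a1 b12 a3 b14 b15
  row 2: a1 b22 b23 a4 b25
  row 3: a1 b32 a3 a4 a5
  row 4: b41 a2 b43 a4 b45
Rows 2 and 3 agree on Aircraft, FlightNo; apply Aircraft, FlightNo→DepTime and equate their DepTime entries.
Rows 2 and 3 agree on FlightNo; apply FlightNo→Pilot and equate their Pilot entries.
Rows 2 and 4 agree on FlightNo; apply FlightNo→Pilot and equate their Pilot entries.
Rows 2 and 3 agree on Pilot; apply Pilot→Aircraft, Capacity and equate their Aircraft, Capacity entries.
Rows 2 and 4 agree on Pilot; apply Pilot→Aircraft, Capacity and equate their Aircraft, Capacity entries.
Rows 2 and 4 agree on Aircraft, Pilot, FlightNo; apply Aircraft, Pilot, FlightNo→Capacity, DepTime and equate their Capacity, DepTime entries.
Row 2 is now all distinguished symbols — the join is lossless.

Yes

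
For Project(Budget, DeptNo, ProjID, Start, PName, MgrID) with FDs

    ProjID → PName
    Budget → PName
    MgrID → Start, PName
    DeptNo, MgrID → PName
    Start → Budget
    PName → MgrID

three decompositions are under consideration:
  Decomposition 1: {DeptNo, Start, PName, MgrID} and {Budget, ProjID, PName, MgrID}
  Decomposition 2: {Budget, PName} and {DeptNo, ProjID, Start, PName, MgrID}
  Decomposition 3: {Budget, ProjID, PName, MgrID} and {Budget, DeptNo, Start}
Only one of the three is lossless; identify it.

Decomposition 1: common = {PName, MgrID}, closure = {Budget, Start, PName, MgrID} → lossy.
Decomposition 2: common = {PName}, closure = {Budget, Start, PName, MgrID} → lossless.
Decomposition 3: common = {Budget}, closure = {Budget, Start, PName, MgrID} → lossy.

Decomposition 2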